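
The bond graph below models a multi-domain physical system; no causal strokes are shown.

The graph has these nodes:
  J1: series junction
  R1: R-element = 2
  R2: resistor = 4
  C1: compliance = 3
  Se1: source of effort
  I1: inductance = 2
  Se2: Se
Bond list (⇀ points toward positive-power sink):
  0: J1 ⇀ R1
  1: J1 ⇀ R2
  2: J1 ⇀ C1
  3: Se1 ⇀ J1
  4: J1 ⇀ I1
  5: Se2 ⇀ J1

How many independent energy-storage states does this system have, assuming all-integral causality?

2  (C1, I1 all integral)

β3 →J1  (source Se1 imposes e)
β5 →J1  (Se2 fixes effort; stroke away)
β2 →J1  (C1 outputs effort q/C1)
β4 →I1  (prefer integral on I1)
β0 →J1  (common-f at J1 fixed by 4)
β1 →J1  (J1 flow already set via bond 4)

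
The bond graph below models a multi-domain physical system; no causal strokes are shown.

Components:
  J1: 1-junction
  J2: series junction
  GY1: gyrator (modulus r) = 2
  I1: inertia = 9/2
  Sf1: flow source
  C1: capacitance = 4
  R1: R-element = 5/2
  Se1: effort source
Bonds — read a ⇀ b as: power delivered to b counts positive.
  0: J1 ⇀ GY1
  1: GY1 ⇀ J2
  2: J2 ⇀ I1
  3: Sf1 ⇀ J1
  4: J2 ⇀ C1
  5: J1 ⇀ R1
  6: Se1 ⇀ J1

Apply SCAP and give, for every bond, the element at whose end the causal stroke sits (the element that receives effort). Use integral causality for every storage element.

β0 →J1
β1 →J2
β2 →I1
β3 →Sf1
β4 →J2
β5 →J1
β6 →J1

b3 →Sf1  (Sf1 (Sf) sets flow on bond)
b6 →J1  (source Se1 imposes e)
b0 →J1  (J1: bond 3 brought flow, rest push out)
b5 →J1  (J1: bond 3 brought flow, rest push out)
b1 →J2  (GY GY1: same side as bond 0)
b2 →I1  (I1: I, integral causality)
b4 →J2  (1-jn J2 has f-setter on 2)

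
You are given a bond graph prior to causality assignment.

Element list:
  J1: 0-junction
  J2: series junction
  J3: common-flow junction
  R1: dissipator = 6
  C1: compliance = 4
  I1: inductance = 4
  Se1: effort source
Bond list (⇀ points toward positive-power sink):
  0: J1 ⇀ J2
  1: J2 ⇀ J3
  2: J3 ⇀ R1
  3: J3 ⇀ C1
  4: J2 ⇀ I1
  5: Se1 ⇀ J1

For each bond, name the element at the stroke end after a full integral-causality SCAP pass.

β5 →J1  (source Se1 imposes e)
β0 →J2  (J1 effort already set via bond 5)
β3 →J3  (C1: C, integral causality)
β4 →I1  (prefer integral on I1)
β1 →J2  (common-f at J2 fixed by 4)
β2 →J3  (1-jn J3 has f-setter on 1)

β0 →J2
β1 →J2
β2 →J3
β3 →J3
β4 →I1
β5 →J1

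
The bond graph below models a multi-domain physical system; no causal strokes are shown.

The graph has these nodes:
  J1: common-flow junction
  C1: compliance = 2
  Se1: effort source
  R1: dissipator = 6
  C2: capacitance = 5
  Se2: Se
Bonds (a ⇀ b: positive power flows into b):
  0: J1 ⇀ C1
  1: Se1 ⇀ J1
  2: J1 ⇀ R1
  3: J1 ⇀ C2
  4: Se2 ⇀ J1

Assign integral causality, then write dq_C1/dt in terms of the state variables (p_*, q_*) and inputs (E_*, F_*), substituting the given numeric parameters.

β1 stroke→J1  (Se1 (Se) sets effort on bond)
β4 stroke→J1  (Se2 (Se) sets effort on bond)
β0 stroke→J1  (C1 outputs effort q/C1)
β3 stroke→J1  (C2 outputs effort q/C2)
β2 stroke→R1  (J1: last free bond brings flow in)

dq_C1/dt = E_Se1/6 + E_Se2/6 - q_C1/12 - q_C2/30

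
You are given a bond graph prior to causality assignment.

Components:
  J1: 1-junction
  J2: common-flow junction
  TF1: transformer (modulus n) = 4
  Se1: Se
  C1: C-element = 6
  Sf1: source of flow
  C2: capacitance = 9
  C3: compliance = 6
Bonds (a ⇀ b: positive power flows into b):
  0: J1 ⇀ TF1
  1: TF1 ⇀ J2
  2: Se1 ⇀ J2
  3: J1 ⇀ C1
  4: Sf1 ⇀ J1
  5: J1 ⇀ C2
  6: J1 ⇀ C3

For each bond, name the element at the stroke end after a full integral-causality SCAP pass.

b0 stroke at J1
b1 stroke at TF1
b2 stroke at J2
b3 stroke at J1
b4 stroke at Sf1
b5 stroke at J1
b6 stroke at J1

#2 stroke→J2  (Se1 (Se) sets effort on bond)
#4 stroke→Sf1  (Sf1 (Sf) sets flow on bond)
#0 stroke→J1  (common-f at J1 fixed by 4)
#3 stroke→J1  (1-jn J1 has f-setter on 4)
#5 stroke→J1  (J1 flow already set via bond 4)
#6 stroke→J1  (1-jn J1 has f-setter on 4)
#1 stroke→TF1  (only one flow-in slot at J2)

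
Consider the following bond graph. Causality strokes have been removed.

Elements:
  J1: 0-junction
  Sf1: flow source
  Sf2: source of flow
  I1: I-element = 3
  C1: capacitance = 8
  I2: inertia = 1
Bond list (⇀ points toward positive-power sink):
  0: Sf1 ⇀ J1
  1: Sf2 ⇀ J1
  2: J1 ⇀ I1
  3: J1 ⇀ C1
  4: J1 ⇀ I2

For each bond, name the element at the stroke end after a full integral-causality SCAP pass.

#0 →Sf1
#1 →Sf2
#2 →I1
#3 →J1
#4 →I2

β0 →Sf1  (Sf1 (Sf) sets flow on bond)
β1 →Sf2  (Sf2 (Sf) sets flow on bond)
β2 →I1  (I1 outputs flow p/I1)
β3 →J1  (C1 outputs effort q/C1)
β4 →I2  (common-e at J1 fixed by 3)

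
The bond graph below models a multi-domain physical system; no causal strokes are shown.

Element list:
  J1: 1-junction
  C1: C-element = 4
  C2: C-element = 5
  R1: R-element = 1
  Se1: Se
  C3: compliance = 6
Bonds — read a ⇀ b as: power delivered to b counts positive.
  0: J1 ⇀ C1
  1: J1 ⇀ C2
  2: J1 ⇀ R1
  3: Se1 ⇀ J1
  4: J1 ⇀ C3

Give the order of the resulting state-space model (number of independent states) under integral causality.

b3 |J1  (Se1: effort source, stroke at far end)
b0 |J1  (prefer integral on C1)
b1 |J1  (C2 integral (e out))
b4 |J1  (C3 outputs effort q/C3)
b2 |R1  (J1 needs exactly one f-in)

3  (C1, C2, C3 all integral)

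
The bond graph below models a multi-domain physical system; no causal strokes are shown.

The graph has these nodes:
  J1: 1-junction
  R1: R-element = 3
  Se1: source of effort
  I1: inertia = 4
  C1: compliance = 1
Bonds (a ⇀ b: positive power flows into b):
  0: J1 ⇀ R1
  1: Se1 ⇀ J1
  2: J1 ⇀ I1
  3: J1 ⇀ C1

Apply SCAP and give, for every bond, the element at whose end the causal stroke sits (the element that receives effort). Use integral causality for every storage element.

b0 |J1
b1 |J1
b2 |I1
b3 |J1

bond 1 stroke→J1  (source Se1 imposes e)
bond 2 stroke→I1  (I1 outputs flow p/I1)
bond 0 stroke→J1  (J1: bond 2 brought flow, rest push out)
bond 3 stroke→J1  (1-jn J1 has f-setter on 2)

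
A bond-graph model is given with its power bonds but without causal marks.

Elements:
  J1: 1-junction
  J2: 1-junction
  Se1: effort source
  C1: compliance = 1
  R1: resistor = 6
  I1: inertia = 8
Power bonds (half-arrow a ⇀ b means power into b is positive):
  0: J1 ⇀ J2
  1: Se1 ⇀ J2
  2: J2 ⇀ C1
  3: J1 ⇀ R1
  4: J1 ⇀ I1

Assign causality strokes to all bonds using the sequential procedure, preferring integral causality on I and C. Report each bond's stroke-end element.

β1 stroke→J2  (Se1 fixes effort; stroke away)
β2 stroke→J2  (C1: C, integral causality)
β0 stroke→J1  (J2: last free bond brings flow in)
β4 stroke→I1  (I1 outputs flow p/I1)
β3 stroke→J1  (J1: bond 4 brought flow, rest push out)

b0 stroke at J1
b1 stroke at J2
b2 stroke at J2
b3 stroke at J1
b4 stroke at I1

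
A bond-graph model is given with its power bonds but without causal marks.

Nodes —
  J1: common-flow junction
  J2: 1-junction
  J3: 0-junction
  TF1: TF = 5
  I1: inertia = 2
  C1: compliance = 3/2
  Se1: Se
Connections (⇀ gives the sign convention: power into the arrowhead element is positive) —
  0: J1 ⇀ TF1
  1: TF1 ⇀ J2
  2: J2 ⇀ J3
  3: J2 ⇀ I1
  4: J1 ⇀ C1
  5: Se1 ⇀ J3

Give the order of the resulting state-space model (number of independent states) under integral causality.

2  (C1, I1 all integral)

bond 5 stroke→J3  (source Se1 imposes e)
bond 2 stroke→J2  (common-e at J3 fixed by 5)
bond 3 stroke→I1  (I1: I, integral causality)
bond 1 stroke→J2  (J2: bond 3 brought flow, rest push out)
bond 0 stroke→TF1  (TF TF1: opposite of bond 1)
bond 4 stroke→J1  (common-f at J1 fixed by 0)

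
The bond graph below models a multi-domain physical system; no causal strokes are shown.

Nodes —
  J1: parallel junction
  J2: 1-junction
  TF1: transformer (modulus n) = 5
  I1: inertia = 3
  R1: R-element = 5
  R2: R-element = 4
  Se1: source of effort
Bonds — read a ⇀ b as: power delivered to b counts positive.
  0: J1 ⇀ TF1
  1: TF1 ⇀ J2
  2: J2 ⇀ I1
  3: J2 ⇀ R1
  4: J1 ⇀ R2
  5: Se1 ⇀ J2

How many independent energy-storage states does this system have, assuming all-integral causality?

bond 5 →J2  (Se1 fixes effort; stroke away)
bond 2 →I1  (I1: I, integral causality)
bond 1 →J2  (J2 flow already set via bond 2)
bond 3 →J2  (J2 flow already set via bond 2)
bond 0 →TF1  (TF1: transformer flips bond 1)
bond 4 →J1  (J1: last free bond brings effort in)

1  (I1 all integral)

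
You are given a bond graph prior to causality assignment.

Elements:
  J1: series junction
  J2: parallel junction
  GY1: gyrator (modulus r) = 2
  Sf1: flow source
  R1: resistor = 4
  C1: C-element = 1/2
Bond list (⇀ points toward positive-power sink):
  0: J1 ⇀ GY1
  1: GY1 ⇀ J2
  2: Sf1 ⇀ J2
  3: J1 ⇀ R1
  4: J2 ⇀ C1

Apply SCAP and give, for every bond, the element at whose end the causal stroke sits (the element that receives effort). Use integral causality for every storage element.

b2 |Sf1  (source Sf1 imposes f)
b4 |J2  (prefer integral on C1)
b1 |GY1  (J2: bond 4 brought effort, rest push out)
b0 |GY1  (GY1 both-in/both-out from 1)
b3 |J1  (1-jn J1 has f-setter on 0)

b0 →GY1
b1 →GY1
b2 →Sf1
b3 →J1
b4 →J2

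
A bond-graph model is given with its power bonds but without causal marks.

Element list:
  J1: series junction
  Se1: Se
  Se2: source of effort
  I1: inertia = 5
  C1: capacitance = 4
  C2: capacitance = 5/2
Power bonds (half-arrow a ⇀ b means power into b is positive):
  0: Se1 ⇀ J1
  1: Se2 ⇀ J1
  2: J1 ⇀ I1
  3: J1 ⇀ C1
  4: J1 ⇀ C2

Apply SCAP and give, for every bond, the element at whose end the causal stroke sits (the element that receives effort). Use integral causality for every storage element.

bond 0 |J1
bond 1 |J1
bond 2 |I1
bond 3 |J1
bond 4 |J1

bond 0 →J1  (source Se1 imposes e)
bond 1 →J1  (Se2 (Se) sets effort on bond)
bond 2 →I1  (I1: I, integral causality)
bond 3 →J1  (J1: bond 2 brought flow, rest push out)
bond 4 →J1  (J1: bond 2 brought flow, rest push out)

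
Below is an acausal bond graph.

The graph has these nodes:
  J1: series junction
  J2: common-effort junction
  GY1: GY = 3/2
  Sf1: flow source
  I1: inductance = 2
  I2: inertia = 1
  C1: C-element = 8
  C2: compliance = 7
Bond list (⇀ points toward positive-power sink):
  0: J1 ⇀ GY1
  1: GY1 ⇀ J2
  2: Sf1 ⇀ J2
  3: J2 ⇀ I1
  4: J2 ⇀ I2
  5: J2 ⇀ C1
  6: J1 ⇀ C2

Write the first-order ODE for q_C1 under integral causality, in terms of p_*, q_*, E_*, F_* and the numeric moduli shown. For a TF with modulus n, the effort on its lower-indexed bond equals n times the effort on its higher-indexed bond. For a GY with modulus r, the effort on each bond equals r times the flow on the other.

b2 stroke→Sf1  (source Sf1 imposes f)
b3 stroke→I1  (I1 outputs flow p/I1)
b4 stroke→I2  (I2 outputs flow p/I2)
b5 stroke→J2  (C1 outputs effort q/C1)
b1 stroke→GY1  (J2: bond 5 brought effort, rest push out)
b0 stroke→GY1  (GY1 both-in/both-out from 1)
b6 stroke→J1  (J1: bond 0 brought flow, rest push out)

dq_C1/dt = F_Sf1 - p_I1/2 - p_I2 - 2*q_C2/21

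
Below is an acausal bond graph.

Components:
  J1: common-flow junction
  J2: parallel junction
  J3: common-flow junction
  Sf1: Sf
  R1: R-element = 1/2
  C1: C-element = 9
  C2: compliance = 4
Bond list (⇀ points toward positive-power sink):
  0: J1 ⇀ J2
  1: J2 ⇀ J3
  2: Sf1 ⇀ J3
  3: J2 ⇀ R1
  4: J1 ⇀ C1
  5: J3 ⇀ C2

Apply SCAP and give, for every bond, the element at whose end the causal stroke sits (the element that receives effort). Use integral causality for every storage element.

bond 2 stroke at Sf1  (Sf1: flow source, stroke at near end)
bond 1 stroke at J3  (common-f at J3 fixed by 2)
bond 5 stroke at J3  (J3: bond 2 brought flow, rest push out)
bond 4 stroke at J1  (C1: C, integral causality)
bond 0 stroke at J2  (J1 needs exactly one f-in)
bond 3 stroke at R1  (J2 effort already set via bond 0)

b0 →J2
b1 →J3
b2 →Sf1
b3 →R1
b4 →J1
b5 →J3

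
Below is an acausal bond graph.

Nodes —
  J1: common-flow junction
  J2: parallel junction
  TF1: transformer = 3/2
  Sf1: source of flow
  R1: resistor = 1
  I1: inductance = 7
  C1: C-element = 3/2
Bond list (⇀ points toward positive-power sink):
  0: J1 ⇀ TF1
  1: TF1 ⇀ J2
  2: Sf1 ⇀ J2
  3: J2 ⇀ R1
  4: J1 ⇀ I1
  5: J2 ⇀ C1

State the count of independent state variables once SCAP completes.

#2 stroke at Sf1  (Sf1: flow source, stroke at near end)
#4 stroke at I1  (I1 integral (f out))
#0 stroke at J1  (J1: bond 4 brought flow, rest push out)
#1 stroke at TF1  (TF TF1: opposite of bond 0)
#5 stroke at J2  (C1 integral (e out))
#3 stroke at R1  (J2: bond 5 brought effort, rest push out)

2  (C1, I1 all integral)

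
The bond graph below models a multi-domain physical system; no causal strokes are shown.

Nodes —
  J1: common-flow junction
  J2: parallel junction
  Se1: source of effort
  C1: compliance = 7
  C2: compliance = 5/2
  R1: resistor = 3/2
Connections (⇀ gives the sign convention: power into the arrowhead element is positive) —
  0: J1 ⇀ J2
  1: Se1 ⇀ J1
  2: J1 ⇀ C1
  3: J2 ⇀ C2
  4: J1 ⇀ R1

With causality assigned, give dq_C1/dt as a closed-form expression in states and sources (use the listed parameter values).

dq_C1/dt = 2*E_Se1/3 - 2*q_C1/21 - 4*q_C2/15

b1 stroke→J1  (source Se1 imposes e)
b2 stroke→J1  (C1 integral (e out))
b3 stroke→J2  (prefer integral on C2)
b0 stroke→J1  (J2: bond 3 brought effort, rest push out)
b4 stroke→R1  (J1 needs exactly one f-in)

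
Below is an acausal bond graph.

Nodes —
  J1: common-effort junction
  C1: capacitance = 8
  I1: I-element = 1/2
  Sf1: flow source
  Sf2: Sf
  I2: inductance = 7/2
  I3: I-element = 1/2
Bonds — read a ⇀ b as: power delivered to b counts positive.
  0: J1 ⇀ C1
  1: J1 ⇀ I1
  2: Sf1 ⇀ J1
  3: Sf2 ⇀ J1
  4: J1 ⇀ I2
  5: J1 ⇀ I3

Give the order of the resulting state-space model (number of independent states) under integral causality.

4  (C1, I1, I2, I3 all integral)

bond 2 stroke→Sf1  (source Sf1 imposes f)
bond 3 stroke→Sf2  (Sf2 fixes flow; stroke at Sf2)
bond 0 stroke→J1  (prefer integral on C1)
bond 1 stroke→I1  (common-e at J1 fixed by 0)
bond 4 stroke→I2  (common-e at J1 fixed by 0)
bond 5 stroke→I3  (common-e at J1 fixed by 0)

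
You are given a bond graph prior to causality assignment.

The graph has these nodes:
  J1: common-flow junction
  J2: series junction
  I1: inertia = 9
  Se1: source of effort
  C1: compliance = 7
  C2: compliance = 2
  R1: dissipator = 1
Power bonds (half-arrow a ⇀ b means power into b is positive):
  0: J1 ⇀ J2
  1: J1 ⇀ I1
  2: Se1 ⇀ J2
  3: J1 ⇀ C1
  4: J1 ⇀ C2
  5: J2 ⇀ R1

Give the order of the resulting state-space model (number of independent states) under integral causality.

3  (C1, C2, I1 all integral)

bond 2 →J2  (Se1 fixes effort; stroke away)
bond 1 →I1  (prefer integral on I1)
bond 0 →J1  (J1: bond 1 brought flow, rest push out)
bond 3 →J1  (J1 flow already set via bond 1)
bond 4 →J1  (common-f at J1 fixed by 1)
bond 5 →J2  (1-jn J2 has f-setter on 0)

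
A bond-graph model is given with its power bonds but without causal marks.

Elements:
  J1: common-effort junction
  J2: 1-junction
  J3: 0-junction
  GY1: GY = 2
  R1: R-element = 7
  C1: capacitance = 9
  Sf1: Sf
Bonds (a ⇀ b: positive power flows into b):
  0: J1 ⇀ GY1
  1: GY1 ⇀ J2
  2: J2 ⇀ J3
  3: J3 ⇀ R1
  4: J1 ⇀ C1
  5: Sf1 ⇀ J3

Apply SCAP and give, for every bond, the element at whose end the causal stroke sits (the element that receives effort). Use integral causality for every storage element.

b5 stroke→Sf1  (Sf1 fixes flow; stroke at Sf1)
b4 stroke→J1  (C1 integral (e out))
b0 stroke→GY1  (J1: bond 4 brought effort, rest push out)
b1 stroke→GY1  (GY GY1: same side as bond 0)
b2 stroke→J2  (1-jn J2 has f-setter on 1)
b3 stroke→J3  (only one effort-in slot at J3)

β0 stroke→GY1
β1 stroke→GY1
β2 stroke→J2
β3 stroke→J3
β4 stroke→J1
β5 stroke→Sf1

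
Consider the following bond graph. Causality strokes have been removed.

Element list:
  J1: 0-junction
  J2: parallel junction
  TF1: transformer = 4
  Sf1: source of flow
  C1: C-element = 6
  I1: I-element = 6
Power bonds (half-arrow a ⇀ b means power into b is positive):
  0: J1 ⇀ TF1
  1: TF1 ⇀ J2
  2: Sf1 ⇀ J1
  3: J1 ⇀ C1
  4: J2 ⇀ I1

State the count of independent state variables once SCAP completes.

b2 stroke at Sf1  (source Sf1 imposes f)
b3 stroke at J1  (C1 outputs effort q/C1)
b0 stroke at TF1  (J1: bond 3 brought effort, rest push out)
b1 stroke at J2  (TF1 one-in-one-out from 0)
b4 stroke at I1  (J2 effort already set via bond 1)

2  (C1, I1 all integral)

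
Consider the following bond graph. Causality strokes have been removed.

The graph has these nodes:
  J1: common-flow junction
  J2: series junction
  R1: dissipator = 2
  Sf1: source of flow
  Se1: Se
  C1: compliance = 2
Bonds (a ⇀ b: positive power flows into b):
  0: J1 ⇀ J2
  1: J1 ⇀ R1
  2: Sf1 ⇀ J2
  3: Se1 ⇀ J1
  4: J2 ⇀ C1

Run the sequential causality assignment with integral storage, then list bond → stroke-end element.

b0 |J2
b1 |J1
b2 |Sf1
b3 |J1
b4 |J2

#2 |Sf1  (Sf1 fixes flow; stroke at Sf1)
#3 |J1  (source Se1 imposes e)
#0 |J2  (J2 flow already set via bond 2)
#4 |J2  (J2 flow already set via bond 2)
#1 |J1  (J1 flow already set via bond 0)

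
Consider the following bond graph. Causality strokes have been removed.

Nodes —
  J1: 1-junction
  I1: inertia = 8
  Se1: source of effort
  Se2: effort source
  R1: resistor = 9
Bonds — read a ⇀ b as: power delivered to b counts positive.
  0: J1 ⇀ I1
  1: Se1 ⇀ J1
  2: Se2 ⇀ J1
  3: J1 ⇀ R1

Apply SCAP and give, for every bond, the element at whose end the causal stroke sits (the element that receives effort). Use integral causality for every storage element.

#1 stroke→J1  (source Se1 imposes e)
#2 stroke→J1  (Se2 fixes effort; stroke away)
#0 stroke→I1  (prefer integral on I1)
#3 stroke→J1  (1-jn J1 has f-setter on 0)

#0 stroke→I1
#1 stroke→J1
#2 stroke→J1
#3 stroke→J1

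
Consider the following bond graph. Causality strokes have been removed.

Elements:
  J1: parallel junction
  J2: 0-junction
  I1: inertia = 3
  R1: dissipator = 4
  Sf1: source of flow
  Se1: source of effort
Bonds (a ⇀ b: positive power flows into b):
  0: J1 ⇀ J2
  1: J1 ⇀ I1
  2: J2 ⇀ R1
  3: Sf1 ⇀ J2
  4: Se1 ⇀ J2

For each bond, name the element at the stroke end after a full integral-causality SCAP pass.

bond 3 |Sf1  (Sf1: flow source, stroke at near end)
bond 4 |J2  (Se1 fixes effort; stroke away)
bond 0 |J1  (0-jn J2 has e-setter on 4)
bond 2 |R1  (0-jn J2 has e-setter on 4)
bond 1 |I1  (J1: bond 0 brought effort, rest push out)

#0 →J1
#1 →I1
#2 →R1
#3 →Sf1
#4 →J2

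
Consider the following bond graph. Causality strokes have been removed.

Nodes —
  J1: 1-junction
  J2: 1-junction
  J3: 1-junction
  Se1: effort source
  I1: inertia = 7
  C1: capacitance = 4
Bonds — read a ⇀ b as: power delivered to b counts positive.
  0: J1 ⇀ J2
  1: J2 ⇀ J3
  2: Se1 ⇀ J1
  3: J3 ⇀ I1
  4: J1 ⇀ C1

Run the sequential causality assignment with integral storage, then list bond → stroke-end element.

β2 →J1  (source Se1 imposes e)
β3 →I1  (I1 integral (f out))
β1 →J3  (common-f at J3 fixed by 3)
β0 →J2  (J2: bond 1 brought flow, rest push out)
β4 →J1  (J1: bond 0 brought flow, rest push out)

b0 stroke→J2
b1 stroke→J3
b2 stroke→J1
b3 stroke→I1
b4 stroke→J1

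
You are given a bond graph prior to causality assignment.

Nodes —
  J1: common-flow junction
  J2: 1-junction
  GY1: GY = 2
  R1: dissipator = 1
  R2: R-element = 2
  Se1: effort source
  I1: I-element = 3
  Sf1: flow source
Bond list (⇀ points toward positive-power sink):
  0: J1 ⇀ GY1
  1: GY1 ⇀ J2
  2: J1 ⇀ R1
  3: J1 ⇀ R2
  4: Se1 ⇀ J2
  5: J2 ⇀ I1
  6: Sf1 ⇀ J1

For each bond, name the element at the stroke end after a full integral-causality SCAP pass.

#4 stroke at J2  (Se1 (Se) sets effort on bond)
#6 stroke at Sf1  (Sf1: flow source, stroke at near end)
#0 stroke at J1  (J1: bond 6 brought flow, rest push out)
#2 stroke at J1  (J1: bond 6 brought flow, rest push out)
#3 stroke at J1  (common-f at J1 fixed by 6)
#1 stroke at J2  (GY1: gyrator matches bond 0)
#5 stroke at I1  (closing 1-jn rule on J2)

#0 stroke at J1
#1 stroke at J2
#2 stroke at J1
#3 stroke at J1
#4 stroke at J2
#5 stroke at I1
#6 stroke at Sf1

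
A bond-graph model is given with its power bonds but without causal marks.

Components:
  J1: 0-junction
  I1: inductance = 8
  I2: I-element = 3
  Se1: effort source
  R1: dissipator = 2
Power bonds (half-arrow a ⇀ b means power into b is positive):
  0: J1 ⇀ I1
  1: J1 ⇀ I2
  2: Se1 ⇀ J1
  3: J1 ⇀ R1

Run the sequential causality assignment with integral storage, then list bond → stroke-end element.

β2 stroke at J1  (source Se1 imposes e)
β0 stroke at I1  (J1 effort already set via bond 2)
β1 stroke at I2  (0-jn J1 has e-setter on 2)
β3 stroke at R1  (0-jn J1 has e-setter on 2)

bond 0 |I1
bond 1 |I2
bond 2 |J1
bond 3 |R1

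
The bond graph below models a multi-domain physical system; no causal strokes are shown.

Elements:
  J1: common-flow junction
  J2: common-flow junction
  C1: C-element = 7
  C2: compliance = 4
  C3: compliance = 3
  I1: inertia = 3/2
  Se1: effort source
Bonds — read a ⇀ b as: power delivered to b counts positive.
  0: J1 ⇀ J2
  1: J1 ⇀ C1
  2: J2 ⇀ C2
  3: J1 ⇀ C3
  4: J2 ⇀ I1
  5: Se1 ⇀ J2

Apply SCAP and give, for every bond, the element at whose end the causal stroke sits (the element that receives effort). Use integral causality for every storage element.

b5 stroke at J2  (Se1 fixes effort; stroke away)
b1 stroke at J1  (prefer integral on C1)
b2 stroke at J2  (C2: C, integral causality)
b3 stroke at J1  (C3 outputs effort q/C3)
b0 stroke at J2  (only one flow-in slot at J1)
b4 stroke at I1  (closing 1-jn rule on J2)

b0 |J2
b1 |J1
b2 |J2
b3 |J1
b4 |I1
b5 |J2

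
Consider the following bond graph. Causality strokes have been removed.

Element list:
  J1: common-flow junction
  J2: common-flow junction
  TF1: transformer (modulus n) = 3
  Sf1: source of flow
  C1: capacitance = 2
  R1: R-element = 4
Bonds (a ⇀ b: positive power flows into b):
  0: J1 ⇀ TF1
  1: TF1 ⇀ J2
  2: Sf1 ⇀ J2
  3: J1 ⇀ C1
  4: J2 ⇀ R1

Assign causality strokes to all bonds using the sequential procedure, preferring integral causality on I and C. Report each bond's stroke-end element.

bond 0 →TF1
bond 1 →J2
bond 2 →Sf1
bond 3 →J1
bond 4 →J2

#2 →Sf1  (Sf1 fixes flow; stroke at Sf1)
#1 →J2  (J2 flow already set via bond 2)
#4 →J2  (common-f at J2 fixed by 2)
#0 →TF1  (TF1: transformer flips bond 1)
#3 →J1  (1-jn J1 has f-setter on 0)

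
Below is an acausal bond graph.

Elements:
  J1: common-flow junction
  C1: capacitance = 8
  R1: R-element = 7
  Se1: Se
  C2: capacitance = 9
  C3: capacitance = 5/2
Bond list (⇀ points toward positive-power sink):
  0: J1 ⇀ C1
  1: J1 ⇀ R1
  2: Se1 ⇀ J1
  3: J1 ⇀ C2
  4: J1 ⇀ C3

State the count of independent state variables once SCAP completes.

bond 2 |J1  (Se1 fixes effort; stroke away)
bond 0 |J1  (C1: C, integral causality)
bond 3 |J1  (C2 outputs effort q/C2)
bond 4 |J1  (prefer integral on C3)
bond 1 |R1  (J1: last free bond brings flow in)

3  (C1, C2, C3 all integral)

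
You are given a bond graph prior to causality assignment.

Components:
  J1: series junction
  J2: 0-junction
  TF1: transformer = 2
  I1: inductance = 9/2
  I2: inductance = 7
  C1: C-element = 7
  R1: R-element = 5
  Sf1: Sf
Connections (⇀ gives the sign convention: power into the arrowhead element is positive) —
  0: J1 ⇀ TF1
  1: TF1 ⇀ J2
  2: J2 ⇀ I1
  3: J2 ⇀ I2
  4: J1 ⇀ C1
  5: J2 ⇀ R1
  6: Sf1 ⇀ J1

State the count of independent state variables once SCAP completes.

bond 6 →Sf1  (Sf1: flow source, stroke at near end)
bond 0 →J1  (J1 flow already set via bond 6)
bond 4 →J1  (J1 flow already set via bond 6)
bond 1 →TF1  (TF TF1: opposite of bond 0)
bond 2 →I1  (I1 outputs flow p/I1)
bond 3 →I2  (I2 outputs flow p/I2)
bond 5 →J2  (only one effort-in slot at J2)

3  (C1, I1, I2 all integral)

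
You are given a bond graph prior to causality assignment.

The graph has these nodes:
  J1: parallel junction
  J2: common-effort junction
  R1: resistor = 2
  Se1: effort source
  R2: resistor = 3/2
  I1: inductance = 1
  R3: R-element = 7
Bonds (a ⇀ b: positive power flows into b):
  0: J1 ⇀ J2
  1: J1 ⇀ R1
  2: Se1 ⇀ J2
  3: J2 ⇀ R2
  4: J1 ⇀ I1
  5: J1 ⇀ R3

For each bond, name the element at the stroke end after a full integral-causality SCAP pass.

β0 |J1
β1 |R1
β2 |J2
β3 |R2
β4 |I1
β5 |R3

b2 →J2  (Se1 (Se) sets effort on bond)
b0 →J1  (0-jn J2 has e-setter on 2)
b3 →R2  (common-e at J2 fixed by 2)
b1 →R1  (J1: bond 0 brought effort, rest push out)
b4 →I1  (common-e at J1 fixed by 0)
b5 →R3  (J1: bond 0 brought effort, rest push out)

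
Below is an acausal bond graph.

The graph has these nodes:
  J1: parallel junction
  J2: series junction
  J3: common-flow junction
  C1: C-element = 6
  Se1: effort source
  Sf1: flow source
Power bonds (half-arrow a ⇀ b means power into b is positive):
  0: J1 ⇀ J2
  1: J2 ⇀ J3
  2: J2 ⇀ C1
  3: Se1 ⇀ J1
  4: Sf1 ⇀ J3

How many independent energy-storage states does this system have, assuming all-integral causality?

1  (C1 all integral)

b3 →J1  (Se1: effort source, stroke at far end)
b4 →Sf1  (source Sf1 imposes f)
b0 →J2  (common-e at J1 fixed by 3)
b1 →J3  (J3: bond 4 brought flow, rest push out)
b2 →J2  (common-f at J2 fixed by 1)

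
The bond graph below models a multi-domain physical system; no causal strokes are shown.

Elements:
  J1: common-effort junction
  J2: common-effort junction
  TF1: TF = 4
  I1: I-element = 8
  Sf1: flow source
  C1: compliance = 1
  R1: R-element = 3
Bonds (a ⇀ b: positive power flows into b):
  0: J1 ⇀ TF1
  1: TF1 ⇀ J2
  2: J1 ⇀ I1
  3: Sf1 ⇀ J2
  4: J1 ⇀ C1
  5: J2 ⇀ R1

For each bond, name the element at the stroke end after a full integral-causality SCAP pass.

β3 stroke→Sf1  (Sf1 (Sf) sets flow on bond)
β2 stroke→I1  (I1 integral (f out))
β4 stroke→J1  (C1: C, integral causality)
β0 stroke→TF1  (J1 effort already set via bond 4)
β1 stroke→J2  (TF TF1: opposite of bond 0)
β5 stroke→R1  (common-e at J2 fixed by 1)

β0 |TF1
β1 |J2
β2 |I1
β3 |Sf1
β4 |J1
β5 |R1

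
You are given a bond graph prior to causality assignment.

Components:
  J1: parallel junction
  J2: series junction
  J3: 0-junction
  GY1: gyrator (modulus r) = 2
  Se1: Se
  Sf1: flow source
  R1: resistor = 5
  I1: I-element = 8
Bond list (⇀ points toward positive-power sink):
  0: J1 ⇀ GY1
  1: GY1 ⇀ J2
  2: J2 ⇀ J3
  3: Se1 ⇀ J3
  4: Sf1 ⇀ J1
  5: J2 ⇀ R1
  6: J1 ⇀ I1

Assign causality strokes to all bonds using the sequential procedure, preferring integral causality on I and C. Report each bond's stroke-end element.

#0 stroke at J1
#1 stroke at J2
#2 stroke at J2
#3 stroke at J3
#4 stroke at Sf1
#5 stroke at R1
#6 stroke at I1

bond 3 →J3  (Se1: effort source, stroke at far end)
bond 4 →Sf1  (Sf1 fixes flow; stroke at Sf1)
bond 2 →J2  (J3 effort already set via bond 3)
bond 6 →I1  (I1 integral (f out))
bond 0 →J1  (J1: last free bond brings effort in)
bond 1 →J2  (through GY1, causality inverts; strokes same side of GY1)
bond 5 →R1  (only one flow-in slot at J2)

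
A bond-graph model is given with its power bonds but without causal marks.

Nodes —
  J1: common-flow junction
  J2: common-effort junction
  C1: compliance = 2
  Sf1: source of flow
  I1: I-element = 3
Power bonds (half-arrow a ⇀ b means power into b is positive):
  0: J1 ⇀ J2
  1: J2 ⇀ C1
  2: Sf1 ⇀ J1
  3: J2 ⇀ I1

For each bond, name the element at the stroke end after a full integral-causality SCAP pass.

bond 2 →Sf1  (Sf1: flow source, stroke at near end)
bond 0 →J1  (J1 flow already set via bond 2)
bond 1 →J2  (C1 outputs effort q/C1)
bond 3 →I1  (common-e at J2 fixed by 1)

b0 |J1
b1 |J2
b2 |Sf1
b3 |I1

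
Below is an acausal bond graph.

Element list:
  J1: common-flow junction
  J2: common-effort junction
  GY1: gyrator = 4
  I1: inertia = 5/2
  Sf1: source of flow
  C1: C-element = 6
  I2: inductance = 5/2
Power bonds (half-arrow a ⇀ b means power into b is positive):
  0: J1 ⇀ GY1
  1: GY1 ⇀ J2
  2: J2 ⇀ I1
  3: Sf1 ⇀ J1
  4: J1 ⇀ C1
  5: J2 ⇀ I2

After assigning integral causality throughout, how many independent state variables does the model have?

3  (C1, I1, I2 all integral)

b3 |Sf1  (source Sf1 imposes f)
b0 |J1  (1-jn J1 has f-setter on 3)
b4 |J1  (J1 flow already set via bond 3)
b1 |J2  (GY GY1: same side as bond 0)
b2 |I1  (common-e at J2 fixed by 1)
b5 |I2  (0-jn J2 has e-setter on 1)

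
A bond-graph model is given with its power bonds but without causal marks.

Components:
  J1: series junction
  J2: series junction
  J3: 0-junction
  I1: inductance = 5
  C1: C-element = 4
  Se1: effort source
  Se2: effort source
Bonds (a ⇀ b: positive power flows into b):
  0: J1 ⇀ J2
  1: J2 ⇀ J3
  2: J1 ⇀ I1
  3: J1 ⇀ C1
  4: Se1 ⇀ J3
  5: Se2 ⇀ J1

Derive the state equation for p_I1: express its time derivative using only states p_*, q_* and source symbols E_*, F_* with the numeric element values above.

dp_I1/dt = -E_Se1 + E_Se2 - q_C1/4

bond 4 |J3  (Se1: effort source, stroke at far end)
bond 5 |J1  (source Se2 imposes e)
bond 1 |J2  (J3: bond 4 brought effort, rest push out)
bond 0 |J1  (only one flow-in slot at J2)
bond 2 |I1  (I1 outputs flow p/I1)
bond 3 |J1  (common-f at J1 fixed by 2)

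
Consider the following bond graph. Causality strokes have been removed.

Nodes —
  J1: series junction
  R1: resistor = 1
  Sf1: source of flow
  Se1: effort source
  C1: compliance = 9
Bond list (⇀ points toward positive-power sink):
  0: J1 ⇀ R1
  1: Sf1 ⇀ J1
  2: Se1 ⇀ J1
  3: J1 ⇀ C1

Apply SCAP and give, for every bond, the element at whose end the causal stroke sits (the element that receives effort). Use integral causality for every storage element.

#1 →Sf1  (Sf1 fixes flow; stroke at Sf1)
#2 →J1  (Se1: effort source, stroke at far end)
#0 →J1  (J1: bond 1 brought flow, rest push out)
#3 →J1  (1-jn J1 has f-setter on 1)

bond 0 →J1
bond 1 →Sf1
bond 2 →J1
bond 3 →J1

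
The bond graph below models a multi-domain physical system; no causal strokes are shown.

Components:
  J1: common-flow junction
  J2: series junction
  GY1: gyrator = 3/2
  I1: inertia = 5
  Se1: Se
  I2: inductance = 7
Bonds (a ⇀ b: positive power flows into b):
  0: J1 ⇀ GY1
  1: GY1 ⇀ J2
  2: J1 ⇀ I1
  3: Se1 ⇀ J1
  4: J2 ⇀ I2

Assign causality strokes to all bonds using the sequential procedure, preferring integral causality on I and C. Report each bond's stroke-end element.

bond 3 stroke→J1  (Se1 (Se) sets effort on bond)
bond 2 stroke→I1  (I1: I, integral causality)
bond 0 stroke→J1  (common-f at J1 fixed by 2)
bond 1 stroke→J2  (through GY1, causality inverts; strokes same side of GY1)
bond 4 stroke→I2  (only one flow-in slot at J2)

β0 stroke at J1
β1 stroke at J2
β2 stroke at I1
β3 stroke at J1
β4 stroke at I2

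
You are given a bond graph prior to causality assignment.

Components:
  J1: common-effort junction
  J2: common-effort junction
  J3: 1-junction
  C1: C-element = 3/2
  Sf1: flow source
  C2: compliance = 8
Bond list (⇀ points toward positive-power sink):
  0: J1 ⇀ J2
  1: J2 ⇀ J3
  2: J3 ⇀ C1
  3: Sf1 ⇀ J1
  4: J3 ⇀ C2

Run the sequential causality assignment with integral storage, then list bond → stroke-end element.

bond 3 |Sf1  (Sf1 fixes flow; stroke at Sf1)
bond 0 |J1  (closing 0-jn rule on J1)
bond 1 |J2  (J2 needs exactly one e-in)
bond 2 |J3  (J3: bond 1 brought flow, rest push out)
bond 4 |J3  (J3 flow already set via bond 1)

#0 →J1
#1 →J2
#2 →J3
#3 →Sf1
#4 →J3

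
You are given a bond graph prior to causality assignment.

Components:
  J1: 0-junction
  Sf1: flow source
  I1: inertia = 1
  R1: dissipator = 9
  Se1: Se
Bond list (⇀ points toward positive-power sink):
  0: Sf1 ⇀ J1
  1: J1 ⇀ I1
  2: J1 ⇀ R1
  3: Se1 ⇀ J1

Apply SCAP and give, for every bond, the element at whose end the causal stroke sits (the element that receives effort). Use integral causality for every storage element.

β0 |Sf1  (Sf1 (Sf) sets flow on bond)
β3 |J1  (Se1 fixes effort; stroke away)
β1 |I1  (J1 effort already set via bond 3)
β2 |R1  (0-jn J1 has e-setter on 3)

b0 →Sf1
b1 →I1
b2 →R1
b3 →J1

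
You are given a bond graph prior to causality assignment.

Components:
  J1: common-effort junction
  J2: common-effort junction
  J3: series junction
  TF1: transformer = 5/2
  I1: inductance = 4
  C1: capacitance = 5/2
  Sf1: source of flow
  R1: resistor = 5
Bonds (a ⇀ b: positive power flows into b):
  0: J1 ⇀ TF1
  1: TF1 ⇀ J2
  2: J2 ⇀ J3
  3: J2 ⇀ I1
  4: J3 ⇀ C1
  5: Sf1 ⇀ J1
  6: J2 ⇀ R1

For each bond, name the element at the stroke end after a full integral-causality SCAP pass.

β0 stroke→J1
β1 stroke→TF1
β2 stroke→J2
β3 stroke→I1
β4 stroke→J3
β5 stroke→Sf1
β6 stroke→R1

β5 stroke→Sf1  (source Sf1 imposes f)
β0 stroke→J1  (closing 0-jn rule on J1)
β1 stroke→TF1  (through TF1, causality passes straight; one stroke at TF1)
β3 stroke→I1  (prefer integral on I1)
β4 stroke→J3  (prefer integral on C1)
β2 stroke→J2  (J3: last free bond brings flow in)
β6 stroke→R1  (0-jn J2 has e-setter on 2)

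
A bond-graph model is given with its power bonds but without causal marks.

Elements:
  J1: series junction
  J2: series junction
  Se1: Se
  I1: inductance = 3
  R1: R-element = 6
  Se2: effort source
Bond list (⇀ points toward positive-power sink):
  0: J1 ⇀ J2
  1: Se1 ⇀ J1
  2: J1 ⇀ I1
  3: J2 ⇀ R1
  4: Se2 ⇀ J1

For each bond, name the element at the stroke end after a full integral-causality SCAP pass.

β0 stroke at J1
β1 stroke at J1
β2 stroke at I1
β3 stroke at J2
β4 stroke at J1

b1 stroke→J1  (Se1 fixes effort; stroke away)
b4 stroke→J1  (source Se2 imposes e)
b2 stroke→I1  (I1 integral (f out))
b0 stroke→J1  (J1 flow already set via bond 2)
b3 stroke→J2  (J2: bond 0 brought flow, rest push out)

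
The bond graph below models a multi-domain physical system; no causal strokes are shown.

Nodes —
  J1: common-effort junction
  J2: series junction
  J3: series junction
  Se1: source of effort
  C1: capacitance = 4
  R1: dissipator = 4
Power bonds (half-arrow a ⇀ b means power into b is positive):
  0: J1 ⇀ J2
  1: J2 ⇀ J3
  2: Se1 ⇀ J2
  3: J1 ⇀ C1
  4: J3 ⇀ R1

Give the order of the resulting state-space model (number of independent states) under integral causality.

#2 stroke at J2  (source Se1 imposes e)
#3 stroke at J1  (C1: C, integral causality)
#0 stroke at J2  (J1: bond 3 brought effort, rest push out)
#1 stroke at J3  (J2 needs exactly one f-in)
#4 stroke at R1  (closing 1-jn rule on J3)

1  (C1 all integral)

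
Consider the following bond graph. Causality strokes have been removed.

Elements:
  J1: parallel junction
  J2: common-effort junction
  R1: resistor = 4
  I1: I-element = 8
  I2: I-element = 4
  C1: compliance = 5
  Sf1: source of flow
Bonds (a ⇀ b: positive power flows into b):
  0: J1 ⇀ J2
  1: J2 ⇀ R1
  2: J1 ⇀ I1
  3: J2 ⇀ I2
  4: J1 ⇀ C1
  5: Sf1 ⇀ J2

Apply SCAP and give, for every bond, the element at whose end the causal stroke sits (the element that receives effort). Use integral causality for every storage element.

β0 |J2
β1 |R1
β2 |I1
β3 |I2
β4 |J1
β5 |Sf1

bond 5 stroke→Sf1  (source Sf1 imposes f)
bond 2 stroke→I1  (I1: I, integral causality)
bond 3 stroke→I2  (prefer integral on I2)
bond 4 stroke→J1  (C1 outputs effort q/C1)
bond 0 stroke→J2  (J1 effort already set via bond 4)
bond 1 stroke→R1  (J2: bond 0 brought effort, rest push out)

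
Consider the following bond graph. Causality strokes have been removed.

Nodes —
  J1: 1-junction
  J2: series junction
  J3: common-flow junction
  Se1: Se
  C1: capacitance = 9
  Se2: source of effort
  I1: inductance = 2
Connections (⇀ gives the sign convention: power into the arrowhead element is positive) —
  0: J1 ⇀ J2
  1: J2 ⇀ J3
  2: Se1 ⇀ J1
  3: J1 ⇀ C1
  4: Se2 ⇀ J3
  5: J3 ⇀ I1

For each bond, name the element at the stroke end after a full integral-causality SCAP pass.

β2 stroke→J1  (Se1: effort source, stroke at far end)
β4 stroke→J3  (Se2: effort source, stroke at far end)
β3 stroke→J1  (C1 outputs effort q/C1)
β0 stroke→J2  (J1 needs exactly one f-in)
β1 stroke→J3  (closing 1-jn rule on J2)
β5 stroke→I1  (J3: last free bond brings flow in)

β0 |J2
β1 |J3
β2 |J1
β3 |J1
β4 |J3
β5 |I1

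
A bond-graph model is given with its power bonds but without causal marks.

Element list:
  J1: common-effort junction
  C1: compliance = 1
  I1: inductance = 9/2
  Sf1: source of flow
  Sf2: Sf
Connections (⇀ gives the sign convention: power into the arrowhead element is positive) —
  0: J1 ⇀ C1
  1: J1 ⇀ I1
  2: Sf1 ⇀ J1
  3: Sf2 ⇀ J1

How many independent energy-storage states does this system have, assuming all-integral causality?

#2 |Sf1  (Sf1: flow source, stroke at near end)
#3 |Sf2  (Sf2: flow source, stroke at near end)
#0 |J1  (prefer integral on C1)
#1 |I1  (0-jn J1 has e-setter on 0)

2  (C1, I1 all integral)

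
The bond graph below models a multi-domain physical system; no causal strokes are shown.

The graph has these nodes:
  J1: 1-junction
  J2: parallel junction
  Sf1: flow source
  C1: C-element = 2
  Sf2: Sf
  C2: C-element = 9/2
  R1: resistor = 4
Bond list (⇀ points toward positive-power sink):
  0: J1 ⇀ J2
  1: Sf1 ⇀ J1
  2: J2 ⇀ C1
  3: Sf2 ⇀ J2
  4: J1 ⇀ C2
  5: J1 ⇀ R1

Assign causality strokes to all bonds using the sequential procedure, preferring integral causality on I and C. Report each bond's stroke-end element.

#0 |J1
#1 |Sf1
#2 |J2
#3 |Sf2
#4 |J1
#5 |J1

β1 stroke→Sf1  (Sf1 (Sf) sets flow on bond)
β3 stroke→Sf2  (Sf2: flow source, stroke at near end)
β0 stroke→J1  (common-f at J1 fixed by 1)
β4 stroke→J1  (common-f at J1 fixed by 1)
β5 stroke→J1  (J1: bond 1 brought flow, rest push out)
β2 stroke→J2  (J2: last free bond brings effort in)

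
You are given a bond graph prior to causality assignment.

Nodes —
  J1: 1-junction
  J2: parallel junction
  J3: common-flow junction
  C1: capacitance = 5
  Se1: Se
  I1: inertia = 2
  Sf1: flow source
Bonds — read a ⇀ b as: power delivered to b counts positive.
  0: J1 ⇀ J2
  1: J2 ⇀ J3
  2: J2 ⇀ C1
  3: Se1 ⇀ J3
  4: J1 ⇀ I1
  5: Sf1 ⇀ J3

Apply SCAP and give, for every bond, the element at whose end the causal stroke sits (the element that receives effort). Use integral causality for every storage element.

b0 stroke at J1
b1 stroke at J3
b2 stroke at J2
b3 stroke at J3
b4 stroke at I1
b5 stroke at Sf1

b3 |J3  (Se1: effort source, stroke at far end)
b5 |Sf1  (Sf1: flow source, stroke at near end)
b1 |J3  (common-f at J3 fixed by 5)
b2 |J2  (C1 outputs effort q/C1)
b0 |J1  (J2: bond 2 brought effort, rest push out)
b4 |I1  (J1 needs exactly one f-in)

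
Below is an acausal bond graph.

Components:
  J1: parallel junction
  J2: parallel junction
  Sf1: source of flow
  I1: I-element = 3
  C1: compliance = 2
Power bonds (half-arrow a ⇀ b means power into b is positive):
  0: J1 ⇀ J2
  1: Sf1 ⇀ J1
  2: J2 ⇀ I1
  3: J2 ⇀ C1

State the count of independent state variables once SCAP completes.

β1 stroke→Sf1  (source Sf1 imposes f)
β0 stroke→J1  (J1: last free bond brings effort in)
β2 stroke→I1  (I1: I, integral causality)
β3 stroke→J2  (closing 0-jn rule on J2)

2  (C1, I1 all integral)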